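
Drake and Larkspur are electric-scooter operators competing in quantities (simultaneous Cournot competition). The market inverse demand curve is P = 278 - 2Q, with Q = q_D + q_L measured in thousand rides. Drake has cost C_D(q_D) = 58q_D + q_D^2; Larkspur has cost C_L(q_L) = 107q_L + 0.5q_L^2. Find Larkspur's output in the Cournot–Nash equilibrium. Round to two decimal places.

22.54

Drake's profit: π_D = (278 - 2Q)q_D - (58q_D + q_D²). Setting ∂π_D/∂q_D = 0: 220 - 6q_D - 2(q_L) = 0.
Larkspur's first-order condition: 171 - 5q_L - 2(q_D) = 0.
So q_D = (220 - 2q_L)/6 and q_L = (171 - 2q_D)/5.
Solving the pair: q_D = 379/13, q_L = 293/13.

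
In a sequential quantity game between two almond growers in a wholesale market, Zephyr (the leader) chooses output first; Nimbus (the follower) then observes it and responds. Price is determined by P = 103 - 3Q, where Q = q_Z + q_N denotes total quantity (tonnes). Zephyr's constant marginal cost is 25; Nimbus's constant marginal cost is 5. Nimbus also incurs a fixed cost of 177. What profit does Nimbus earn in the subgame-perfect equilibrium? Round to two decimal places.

219.75

Solve by backward induction. Given q_Z, the follower Nimbus maximises π_N = (103 - 3q_Z - 3q_N)q_N - 5q_N.
Follower FOC: 98 - 3q_Z - 6q_N = 0, so q_N(q_Z) = (98 - 3q_Z)/6.
Zephyr substitutes q_N(q_Z) into its own profit: π_Z = q_Z(103 - 3q_Z - (98 - 3q_Z)/2) - 25q_Z = (54 - (3/2)q_Z)q_Z - 25q_Z.
Leader FOC: 29 - 3q_Z = 0, so q_Z = 29/3.
Then q_N = (98 - 3·(29/3))/6 = 23/2.
Price P = 103 - 3·(127/6) = 79/2.
Nimbus's profit: (79/2 - 5)·(23/2) - 177 = 879/4.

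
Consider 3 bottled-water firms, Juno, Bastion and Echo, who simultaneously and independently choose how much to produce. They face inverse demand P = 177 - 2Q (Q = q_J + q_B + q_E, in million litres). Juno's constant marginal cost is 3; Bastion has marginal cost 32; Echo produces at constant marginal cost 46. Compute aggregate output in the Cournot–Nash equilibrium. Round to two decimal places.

56.25

Juno's profit: π_J = (177 - 2Q)q_J - (3q_J). Setting ∂π_J/∂q_J = 0: 174 - 4q_J - 2(q_B + q_E) = 0.
Bastion's profit: π_B = (177 - 2Q)q_B - (32q_B). Setting ∂π_B/∂q_B = 0: 145 - 4q_B - 2(q_J + q_E) = 0.
Echo's profit: π_E = (177 - 2Q)q_E - (46q_E). Setting ∂π_E/∂q_E = 0: 131 - 4q_E - 2(q_J + q_B) = 0.
Adding the 3 conditions: 450 − 4Q − 4Q = 0, i.e. Q = 225/4.
Back-substituting: q_J = (174 − 225/2)/2 = 123/4, q_B = (145 − 225/2)/2 = 65/4, q_E = (131 − 225/2)/2 = 37/4.
Total output Q = 123/4 + 65/4 + 37/4 = 225/4.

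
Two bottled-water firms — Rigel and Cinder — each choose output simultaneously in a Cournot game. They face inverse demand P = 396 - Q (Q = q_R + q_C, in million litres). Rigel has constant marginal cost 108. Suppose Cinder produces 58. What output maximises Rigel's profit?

115

With the rival's output fixed at 58, Rigel's profit is π_R = (396 - 58 - q_R)q_R - (108q_R) = (338 - q_R)q_R - (108q_R).
∂π_R/∂q_R = 230 - 2q_R = 0, so q_R = 115.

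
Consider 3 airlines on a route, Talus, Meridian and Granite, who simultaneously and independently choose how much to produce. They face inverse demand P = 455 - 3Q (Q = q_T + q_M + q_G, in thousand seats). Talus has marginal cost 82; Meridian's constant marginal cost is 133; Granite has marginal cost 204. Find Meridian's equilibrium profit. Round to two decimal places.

2436.75

Talus's profit: π_T = (455 - 3Q)q_T - (82q_T). Setting ∂π_T/∂q_T = 0: 373 - 6q_T - 3(q_M + q_G) = 0.
Meridian's first-order condition: 322 - 6q_M - 3(q_T + q_G) = 0.
Granite's first-order condition: 251 - 6q_G - 3(q_T + q_M) = 0.
Adding the 3 conditions: 946 − 6Q − 6Q = 0, i.e. Q = 473/6.
Back-substituting: q_T = (373 − 473/2)/3 = 91/2, q_M = (322 − 473/2)/3 = 57/2, q_G = (251 − 473/2)/3 = 29/6.
Price P = 455 - 3·(473/6) = 437/2.
Meridian's profit: (437/2 - 133)·(57/2) = 2436.7500.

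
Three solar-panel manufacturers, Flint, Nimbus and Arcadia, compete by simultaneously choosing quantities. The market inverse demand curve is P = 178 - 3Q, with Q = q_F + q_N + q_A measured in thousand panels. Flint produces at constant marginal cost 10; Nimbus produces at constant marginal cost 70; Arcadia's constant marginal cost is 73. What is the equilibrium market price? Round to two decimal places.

82.75

Flint's profit: π_F = (178 - 3Q)q_F - (10q_F). Setting ∂π_F/∂q_F = 0: 168 - 6q_F - 3(q_N + q_A) = 0.
Nimbus's profit: π_N = (178 - 3Q)q_N - (70q_N). Setting ∂π_N/∂q_N = 0: 108 - 6q_N - 3(q_F + q_A) = 0.
Arcadia's first-order condition: 105 - 6q_A - 3(q_F + q_N) = 0.
Summing all 3 equations gives 381 − 12Q = 0, hence Q = 127/4.
Back-substituting: q_F = (168 − 381/4)/3 = 97/4, q_N = (108 − 381/4)/3 = 17/4, q_A = (105 − 381/4)/3 = 13/4.
Total output Q = 127/4, so price P = 178 - 3·(127/4) = 331/4.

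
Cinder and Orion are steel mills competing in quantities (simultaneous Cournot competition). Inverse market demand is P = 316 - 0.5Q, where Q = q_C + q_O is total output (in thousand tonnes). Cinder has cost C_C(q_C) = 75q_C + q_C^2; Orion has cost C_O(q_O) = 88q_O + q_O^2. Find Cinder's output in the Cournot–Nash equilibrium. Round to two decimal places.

Cinder's profit: π_C = (316 - 0.5Q)q_C - (75q_C + q_C²). Setting ∂π_C/∂q_C = 0: 241 - 3q_C - (1/2)(q_O) = 0.
Orion's first-order condition: 228 - 3q_O - (1/2)(q_C) = 0.
Best responses: q_C = (241 - (1/2)q_O)/3, q_O = (228 - (1/2)q_C)/3.
Substituting one into the other gives q_C = 348/5 and q_O = 322/5.

69.60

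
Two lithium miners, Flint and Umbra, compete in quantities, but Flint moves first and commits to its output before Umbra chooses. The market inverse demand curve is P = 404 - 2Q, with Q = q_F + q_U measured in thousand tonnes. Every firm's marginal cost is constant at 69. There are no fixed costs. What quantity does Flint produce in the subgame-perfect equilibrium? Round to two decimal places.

83.75

The follower Umbra best-responds to any q_F: π_U = (404 - 2Q)q_U - 69q_U.
Follower FOC: 335 - 2q_F - 4q_U = 0, so q_U(q_F) = (335 - 2q_F)/4.
The leader anticipates this reaction. Substituting into P = 404 - 2Q gives P = 473/2 - q_F, so π_F = (473/2 - q_F)q_F - 69q_F.
Leader FOC: 335/2 - 2q_F = 0, so q_F = 335/4.
Then q_U = (335 - 2·(335/4))/4 = 335/8.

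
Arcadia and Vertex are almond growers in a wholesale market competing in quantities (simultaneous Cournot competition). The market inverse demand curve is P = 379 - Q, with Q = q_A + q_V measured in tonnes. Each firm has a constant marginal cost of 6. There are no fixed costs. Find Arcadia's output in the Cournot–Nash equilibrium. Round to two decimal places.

124.33

A representative firm's profit is π_i = q_i(379 - Q) - 6q_i.
Setting ∂π_i/∂q_i = 0 with rivals' quantities fixed: 373 - 2q_i - q_j = 0.
By symmetry each firm produces the same amount; substituting q_j = q_i yields q_i = 373/3.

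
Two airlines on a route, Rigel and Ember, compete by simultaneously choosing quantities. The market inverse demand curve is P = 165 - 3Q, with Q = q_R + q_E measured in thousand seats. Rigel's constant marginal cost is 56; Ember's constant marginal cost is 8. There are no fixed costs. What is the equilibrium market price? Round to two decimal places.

Rigel's profit: π_R = (165 - 3Q)q_R - (56q_R). Setting ∂π_R/∂q_R = 0: 109 - 6q_R - 3(q_E) = 0.
Ember's profit: π_E = (165 - 3Q)q_E - (8q_E). Setting ∂π_E/∂q_E = 0: 157 - 6q_E - 3(q_R) = 0.
So q_R = (109 - 3q_E)/6 and q_E = (157 - 3q_R)/6.
Substituting one into the other gives q_R = 61/9 and q_E = 205/9.
Total output Q = 266/9, so price P = 165 - 3·(266/9) = 229/3.

76.33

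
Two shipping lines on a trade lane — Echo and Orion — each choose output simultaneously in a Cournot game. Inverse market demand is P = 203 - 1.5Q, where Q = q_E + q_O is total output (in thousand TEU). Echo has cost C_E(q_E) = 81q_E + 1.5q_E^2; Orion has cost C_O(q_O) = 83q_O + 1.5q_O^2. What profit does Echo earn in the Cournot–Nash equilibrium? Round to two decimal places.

Echo's profit: π_E = (203 - 1.5Q)q_E - (81q_E + (3/2)q_E²). Setting ∂π_E/∂q_E = 0: 122 - 6q_E - (3/2)(q_O) = 0.
Orion's first-order condition: 120 - 6q_O - (3/2)(q_E) = 0.
Rearranging gives the reaction functions q_E = (122 - (3/2)q_O)/6 and q_O = (120 - (3/2)q_E)/6.
Solving the pair: q_E = 736/45, q_O = 716/45.
Price P = 203 - (3/2)·(484/15) = 773/5.
Echo's profit: (773/5)·(736/45) - 81·(736/45) - (3/2)(736/45)² = 802.5126.

802.51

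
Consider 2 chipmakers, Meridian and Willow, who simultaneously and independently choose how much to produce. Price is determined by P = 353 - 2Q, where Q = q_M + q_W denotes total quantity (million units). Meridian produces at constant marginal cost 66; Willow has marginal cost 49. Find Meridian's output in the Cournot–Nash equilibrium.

Meridian's profit: π_M = (353 - 2Q)q_M - (66q_M). Setting ∂π_M/∂q_M = 0: 287 - 4q_M - 2(q_W) = 0.
Willow's first-order condition: 304 - 4q_W - 2(q_M) = 0.
Rearranging gives the reaction functions q_M = (287 - 2q_W)/4 and q_W = (304 - 2q_M)/4.
Substituting one into the other gives q_M = 45 and q_W = 107/2.

45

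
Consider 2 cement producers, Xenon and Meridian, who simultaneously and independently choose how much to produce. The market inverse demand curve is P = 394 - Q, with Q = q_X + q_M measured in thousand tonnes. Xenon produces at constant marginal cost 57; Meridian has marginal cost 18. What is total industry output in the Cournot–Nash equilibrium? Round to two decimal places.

237.67

Xenon's profit: π_X = (394 - Q)q_X - (57q_X). Setting ∂π_X/∂q_X = 0: 337 - 2q_X - (q_M) = 0.
Meridian's profit: π_M = (394 - Q)q_M - (18q_M). Setting ∂π_M/∂q_M = 0: 376 - 2q_M - (q_X) = 0.
Best responses: q_X = (337 - q_M)/2, q_M = (376 - q_X)/2.
Solving the pair: q_X = 298/3, q_M = 415/3.
Total output Q = 298/3 + 415/3 = 713/3.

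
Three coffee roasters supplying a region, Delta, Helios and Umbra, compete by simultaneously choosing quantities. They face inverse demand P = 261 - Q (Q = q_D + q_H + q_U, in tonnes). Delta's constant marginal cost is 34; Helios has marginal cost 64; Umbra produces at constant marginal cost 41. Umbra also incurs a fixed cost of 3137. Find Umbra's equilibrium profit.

344

Delta's profit: π_D = (261 - Q)q_D - (34q_D). Setting ∂π_D/∂q_D = 0: 227 - 2q_D - (q_H + q_U) = 0.
Helios's first-order condition: 197 - 2q_H - (q_D + q_U) = 0.
Umbra's first-order condition: 220 - 2q_U - (q_D + q_H) = 0.
Summing all 3 equations gives 644 − 4Q = 0, hence Q = 161.
Back-substituting: q_D = (227 − 161) = 66, q_H = (197 − 161) = 36, q_U = (220 − 161) = 59.
Price P = 261 - 161 = 100.
Umbra's profit: (100 - 41)·59 - 3137 = 344.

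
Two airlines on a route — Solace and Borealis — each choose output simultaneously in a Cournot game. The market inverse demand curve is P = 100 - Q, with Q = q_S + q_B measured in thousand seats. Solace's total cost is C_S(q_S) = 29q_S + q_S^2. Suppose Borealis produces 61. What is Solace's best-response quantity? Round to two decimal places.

With the rival's output fixed at 61, Solace's profit is π_S = (100 - 61 - q_S)q_S - (29q_S + q_S²) = (39 - q_S)q_S - (29q_S + q_S²).
∂π_S/∂q_S = 10 - 4q_S = 0, so q_S = 5/2.

2.50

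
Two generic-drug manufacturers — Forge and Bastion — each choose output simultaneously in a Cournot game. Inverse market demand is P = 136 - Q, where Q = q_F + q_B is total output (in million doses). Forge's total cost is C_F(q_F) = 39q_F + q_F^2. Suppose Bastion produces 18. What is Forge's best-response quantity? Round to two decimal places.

19.75

With the rival's output fixed at 18, Forge's profit is π_F = (136 - 18 - q_F)q_F - (39q_F + q_F²) = (118 - q_F)q_F - (39q_F + q_F²).
∂π_F/∂q_F = 79 - 4q_F = 0, so q_F = 79/4.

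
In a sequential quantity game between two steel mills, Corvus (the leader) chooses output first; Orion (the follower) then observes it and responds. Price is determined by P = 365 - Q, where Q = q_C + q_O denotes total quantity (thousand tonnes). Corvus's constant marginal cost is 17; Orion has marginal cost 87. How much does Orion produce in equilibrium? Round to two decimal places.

34.50

Solve by backward induction. Given q_C, the follower Orion maximises π_O = (365 - q_C - q_O)q_O - 87q_O.
Follower FOC: 278 - q_C - 2q_O = 0, so q_O(q_C) = (278 - q_C)/2.
Corvus substitutes q_O(q_C) into its own profit: π_C = q_C(365 - q_C - (278 - q_C)/2) - 17q_C = (226 - (1/2)q_C)q_C - 17q_C.
Maximising: ∂π_C/∂q_C = 209 - q_C = 0, giving q_C = 209.
Then q_O = (278 - 209)/2 = 69/2.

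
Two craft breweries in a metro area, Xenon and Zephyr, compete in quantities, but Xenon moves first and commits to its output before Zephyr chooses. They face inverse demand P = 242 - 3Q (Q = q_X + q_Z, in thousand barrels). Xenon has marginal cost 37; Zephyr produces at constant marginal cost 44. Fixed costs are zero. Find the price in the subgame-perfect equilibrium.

The follower Zephyr best-responds to any q_X: π_Z = (242 - 3Q)q_Z - 44q_Z.
Follower FOC: 198 - 3q_X - 6q_Z = 0, so q_Z(q_X) = (198 - 3q_X)/6.
The leader anticipates this reaction. Substituting into P = 242 - 3Q gives P = 143 - (3/2)q_X, so π_X = (143 - (3/2)q_X)q_X - 37q_X.
Leader FOC: 106 - 3q_X = 0, so q_X = 106/3.
Then q_Z = (198 - 3·(106/3))/6 = 46/3.
Total output Q = 152/3, so price P = 242 - 3·(152/3) = 90.

90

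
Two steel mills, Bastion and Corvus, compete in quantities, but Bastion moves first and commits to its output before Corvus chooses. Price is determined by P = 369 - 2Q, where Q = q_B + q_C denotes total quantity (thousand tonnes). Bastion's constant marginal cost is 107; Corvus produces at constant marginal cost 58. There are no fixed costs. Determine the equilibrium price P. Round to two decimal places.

160.25

The follower Corvus best-responds to any q_B: π_C = (369 - 2Q)q_C - 58q_C.
Follower FOC: 311 - 2q_B - 4q_C = 0, so q_C(q_B) = (311 - 2q_B)/4.
The leader anticipates this reaction. Substituting into P = 369 - 2Q gives P = 427/2 - q_B, so π_B = (427/2 - q_B)q_B - 107q_B.
Leader FOC: 213/2 - 2q_B = 0, so q_B = 213/4.
Then q_C = (311 - 2·(213/4))/4 = 409/8.
Total output Q = 835/8, so price P = 369 - 2·(835/8) = 641/4.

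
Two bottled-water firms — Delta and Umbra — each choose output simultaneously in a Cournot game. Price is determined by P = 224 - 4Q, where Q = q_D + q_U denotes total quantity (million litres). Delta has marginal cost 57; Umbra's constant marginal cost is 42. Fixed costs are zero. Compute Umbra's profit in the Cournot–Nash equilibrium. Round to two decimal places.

Delta's profit: π_D = (224 - 4Q)q_D - (57q_D). Setting ∂π_D/∂q_D = 0: 167 - 8q_D - 4(q_U) = 0.
Umbra's profit: π_U = (224 - 4Q)q_U - (42q_U). Setting ∂π_U/∂q_U = 0: 182 - 8q_U - 4(q_D) = 0.
Best responses: q_D = (167 - 4q_U)/8, q_U = (182 - 4q_D)/8.
Solving the pair: q_D = 38/3, q_U = 197/12.
Price P = 224 - 4·(349/12) = 323/3.
Umbra's profit: (323/3 - 42)·(197/12) = 1078.0278.

1078.03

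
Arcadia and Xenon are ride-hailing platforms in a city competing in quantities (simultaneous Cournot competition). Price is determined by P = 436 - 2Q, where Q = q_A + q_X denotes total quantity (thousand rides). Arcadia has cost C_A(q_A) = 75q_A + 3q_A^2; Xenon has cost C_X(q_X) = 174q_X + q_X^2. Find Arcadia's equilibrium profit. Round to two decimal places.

Arcadia's profit: π_A = (436 - 2Q)q_A - (75q_A + 3q_A²). Setting ∂π_A/∂q_A = 0: 361 - 10q_A - 2(q_X) = 0.
Xenon's first-order condition: 262 - 6q_X - 2(q_A) = 0.
Best responses: q_A = (361 - 2q_X)/10, q_X = (262 - 2q_A)/6.
Substituting one into the other gives q_A = 821/28 and q_X = 949/28.
Price P = 436 - 2·(885/14) = 309.5714.
Arcadia's profit: 309.5714·(821/28) - 75·(821/28) - 3(821/28)² = 4298.7309.

4298.73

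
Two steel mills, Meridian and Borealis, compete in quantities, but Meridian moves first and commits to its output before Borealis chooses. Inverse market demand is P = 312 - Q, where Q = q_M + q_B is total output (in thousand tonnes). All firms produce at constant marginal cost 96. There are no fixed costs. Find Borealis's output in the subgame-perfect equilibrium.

54

Solve by backward induction. Given q_M, the follower Borealis maximises π_B = (312 - q_M - q_B)q_B - 96q_B.
Setting the follower's marginal profit to zero, 216 - q_M - 2q_B = 0, i.e. q_B = (216 - q_M)/2.
Meridian substitutes q_B(q_M) into its own profit: π_M = q_M(312 - q_M - (216 - q_M)/2) - 96q_M = (204 - (1/2)q_M)q_M - 96q_M.
Leader FOC: 108 - q_M = 0, so q_M = 108.
Then q_B = (216 - 108)/2 = 54.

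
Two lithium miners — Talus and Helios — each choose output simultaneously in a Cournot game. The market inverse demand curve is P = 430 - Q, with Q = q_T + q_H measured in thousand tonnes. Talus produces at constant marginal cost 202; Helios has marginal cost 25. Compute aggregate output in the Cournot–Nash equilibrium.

Talus's profit: π_T = (430 - Q)q_T - (202q_T). Setting ∂π_T/∂q_T = 0: 228 - 2q_T - (q_H) = 0.
Helios's profit: π_H = (430 - Q)q_H - (25q_H). Setting ∂π_H/∂q_H = 0: 405 - 2q_H - (q_T) = 0.
Rearranging gives the reaction functions q_T = (228 - q_H)/2 and q_H = (405 - q_T)/2.
Substituting one into the other gives q_T = 17 and q_H = 194.
Total output Q = 17 + 194 = 211.

211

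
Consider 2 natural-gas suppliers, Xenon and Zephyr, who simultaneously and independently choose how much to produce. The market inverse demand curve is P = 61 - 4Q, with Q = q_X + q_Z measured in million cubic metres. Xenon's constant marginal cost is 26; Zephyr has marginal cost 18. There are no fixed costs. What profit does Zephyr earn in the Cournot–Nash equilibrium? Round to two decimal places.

72.25

Xenon's profit: π_X = (61 - 4Q)q_X - (26q_X). Setting ∂π_X/∂q_X = 0: 35 - 8q_X - 4(q_Z) = 0.
Zephyr's first-order condition: 43 - 8q_Z - 4(q_X) = 0.
So q_X = (35 - 4q_Z)/8 and q_Z = (43 - 4q_X)/8.
Substituting one into the other gives q_X = 9/4 and q_Z = 17/4.
Price P = 61 - 4·(13/2) = 35.
Zephyr's profit: (35 - 18)·(17/4) = 289/4.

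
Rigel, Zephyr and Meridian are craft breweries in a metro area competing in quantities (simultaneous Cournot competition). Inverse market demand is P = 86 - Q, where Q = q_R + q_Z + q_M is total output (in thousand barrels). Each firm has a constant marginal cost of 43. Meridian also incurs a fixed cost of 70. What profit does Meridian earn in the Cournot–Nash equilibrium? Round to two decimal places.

A representative firm's profit is π_i = q_i(86 - Q) - 43q_i.
First-order condition (treating rivals' output as given): 43 - 2q_i - Σ_{j≠i} q_j = 0.
By symmetry each firm produces the same amount; substituting Σ_{j≠i} q_j = 2q_i yields q_i = 43/4.
Price P = 86 - 129/4 = 215/4.
Meridian's profit: (215/4 - 43)·(43/4) - 70 = 729/16.

45.56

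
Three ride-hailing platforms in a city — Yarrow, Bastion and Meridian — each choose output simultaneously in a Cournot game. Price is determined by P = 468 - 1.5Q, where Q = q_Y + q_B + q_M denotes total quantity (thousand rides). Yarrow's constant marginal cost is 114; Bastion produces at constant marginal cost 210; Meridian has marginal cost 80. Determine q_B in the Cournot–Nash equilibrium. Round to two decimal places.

Yarrow's profit: π_Y = (468 - 1.5Q)q_Y - (114q_Y). Setting ∂π_Y/∂q_Y = 0: 354 - 3q_Y - (3/2)(q_B + q_M) = 0.
Bastion's first-order condition: 258 - 3q_B - (3/2)(q_Y + q_M) = 0.
Meridian's profit: π_M = (468 - 1.5Q)q_M - (80q_M). Setting ∂π_M/∂q_M = 0: 388 - 3q_M - (3/2)(q_Y + q_B) = 0.
Summing all 3 equations gives 1000 − 6Q = 0, hence Q = 500/3.
Back-substituting: q_Y = (354 − 250)/(3/2) = 208/3, q_B = (258 − 250)/(3/2) = 16/3, q_M = (388 − 250)/(3/2) = 92.

5.33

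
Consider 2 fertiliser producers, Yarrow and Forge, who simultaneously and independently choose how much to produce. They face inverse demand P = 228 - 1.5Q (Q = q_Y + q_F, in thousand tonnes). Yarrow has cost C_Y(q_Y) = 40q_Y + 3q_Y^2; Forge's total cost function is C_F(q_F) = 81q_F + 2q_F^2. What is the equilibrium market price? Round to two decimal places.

175.25

Yarrow's profit: π_Y = (228 - 1.5Q)q_Y - (40q_Y + 3q_Y²). Setting ∂π_Y/∂q_Y = 0: 188 - 9q_Y - (3/2)(q_F) = 0.
Forge's first-order condition: 147 - 7q_F - (3/2)(q_Y) = 0.
Best responses: q_Y = (188 - (3/2)q_F)/9, q_F = (147 - (3/2)q_Y)/7.
Solving the pair: q_Y = 18.0329, q_F = 1388/81.
Total output Q = 35.1687, so price P = 228 - (3/2)·35.1687 = 175.2469.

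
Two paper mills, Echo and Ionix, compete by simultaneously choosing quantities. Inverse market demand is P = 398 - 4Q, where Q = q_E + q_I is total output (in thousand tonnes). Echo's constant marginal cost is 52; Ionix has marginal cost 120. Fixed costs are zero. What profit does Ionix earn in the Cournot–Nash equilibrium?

Echo's profit: π_E = (398 - 4Q)q_E - (52q_E). Setting ∂π_E/∂q_E = 0: 346 - 8q_E - 4(q_I) = 0.
Ionix's profit: π_I = (398 - 4Q)q_I - (120q_I). Setting ∂π_I/∂q_I = 0: 278 - 8q_I - 4(q_E) = 0.
Best responses: q_E = (346 - 4q_I)/8, q_I = (278 - 4q_E)/8.
Solving the pair: q_E = 69/2, q_I = 35/2.
Price P = 398 - 4·52 = 190.
Ionix's profit: (190 - 120)·(35/2) = 1225.

1225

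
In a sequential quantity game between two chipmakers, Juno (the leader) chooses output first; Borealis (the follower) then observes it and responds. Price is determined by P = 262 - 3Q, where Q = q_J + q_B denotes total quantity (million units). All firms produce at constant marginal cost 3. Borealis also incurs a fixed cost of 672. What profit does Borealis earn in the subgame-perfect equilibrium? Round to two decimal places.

The follower Borealis best-responds to any q_J: π_B = (262 - 3Q)q_B - 3q_B.
Follower FOC: 259 - 3q_J - 6q_B = 0, so q_B(q_J) = (259 - 3q_J)/6.
Juno substitutes q_B(q_J) into its own profit: π_J = q_J(262 - 3q_J - (259 - 3q_J)/2) - 3q_J = (265/2 - (3/2)q_J)q_J - 3q_J.
Maximising: ∂π_J/∂q_J = 259/2 - 3q_J = 0, giving q_J = 259/6.
Then q_B = (259 - 3·(259/6))/6 = 259/12.
Price P = 262 - 3·(259/4) = 271/4.
Borealis's profit: (271/4 - 3)·(259/12) - 672 = 725.5208.

725.52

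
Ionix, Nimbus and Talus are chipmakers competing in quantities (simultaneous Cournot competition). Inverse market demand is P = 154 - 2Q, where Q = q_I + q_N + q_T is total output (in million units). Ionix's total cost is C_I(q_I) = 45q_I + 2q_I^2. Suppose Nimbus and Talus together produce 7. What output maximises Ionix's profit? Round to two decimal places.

11.88

With rivals' combined output fixed at 7, Ionix's profit is π_I = (154 - 2·7 - 2q_I)q_I - (45q_I + 2q_I²) = (140 - 2q_I)q_I - (45q_I + 2q_I²).
∂π_I/∂q_I = 95 - 8q_I = 0, so q_I = 95/8.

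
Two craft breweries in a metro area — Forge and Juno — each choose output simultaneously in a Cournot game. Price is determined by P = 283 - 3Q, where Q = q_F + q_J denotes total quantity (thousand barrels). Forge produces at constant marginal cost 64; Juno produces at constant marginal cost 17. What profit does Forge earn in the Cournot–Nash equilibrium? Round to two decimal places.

Forge's profit: π_F = (283 - 3Q)q_F - (64q_F). Setting ∂π_F/∂q_F = 0: 219 - 6q_F - 3(q_J) = 0.
Juno's first-order condition: 266 - 6q_J - 3(q_F) = 0.
Rearranging gives the reaction functions q_F = (219 - 3q_J)/6 and q_J = (266 - 3q_F)/6.
Solving the pair: q_F = 172/9, q_J = 313/9.
Price P = 283 - 3·(485/9) = 364/3.
Forge's profit: (364/3 - 64)·(172/9) = 1095.7037.

1095.70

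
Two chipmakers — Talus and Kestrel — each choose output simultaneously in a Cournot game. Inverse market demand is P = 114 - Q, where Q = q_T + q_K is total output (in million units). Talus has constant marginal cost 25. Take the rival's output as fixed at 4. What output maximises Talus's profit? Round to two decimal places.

With the rival's output fixed at 4, Talus's profit is π_T = (114 - 4 - q_T)q_T - (25q_T) = (110 - q_T)q_T - (25q_T).
∂π_T/∂q_T = 85 - 2q_T = 0, so q_T = 85/2.

42.50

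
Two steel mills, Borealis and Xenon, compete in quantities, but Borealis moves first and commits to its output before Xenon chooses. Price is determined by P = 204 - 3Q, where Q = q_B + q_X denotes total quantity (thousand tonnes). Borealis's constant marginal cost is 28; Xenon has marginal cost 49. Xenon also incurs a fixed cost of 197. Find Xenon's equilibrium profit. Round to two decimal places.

69.02

Solve by backward induction. Given q_B, the follower Xenon maximises π_X = (204 - 3q_B - 3q_X)q_X - 49q_X.
Setting the follower's marginal profit to zero, 155 - 3q_B - 6q_X = 0, i.e. q_X = (155 - 3q_B)/6.
Borealis substitutes q_X(q_B) into its own profit: π_B = q_B(204 - 3q_B - (155 - 3q_B)/2) - 28q_B = (253/2 - (3/2)q_B)q_B - 28q_B.
The leader's first-order condition 197/2 - 3q_B = 0 yields q_B = 197/6.
Then q_X = (155 - 3·(197/6))/6 = 113/12.
Price P = 204 - 3·(169/4) = 309/4.
Xenon's profit: (309/4 - 49)·(113/12) - 197 = 69.0208.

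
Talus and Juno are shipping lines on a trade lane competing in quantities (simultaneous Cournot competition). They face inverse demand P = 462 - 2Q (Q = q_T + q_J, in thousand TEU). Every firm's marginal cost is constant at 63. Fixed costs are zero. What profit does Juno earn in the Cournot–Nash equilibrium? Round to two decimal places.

8844.50

Each firm earns π_i = (462 - 2Q)q_i - 63q_i.
Setting ∂π_i/∂q_i = 0 with rivals' quantities fixed: 399 - 4q_i - 2q_j = 0.
With identical firms every q_j equals q_i, so q_j = q_i and 399 = 6q_i, giving q_i = 133/2.
Price P = 462 - 2·133 = 196.
Juno's profit: (196 - 63)·(133/2) = 8844.5000.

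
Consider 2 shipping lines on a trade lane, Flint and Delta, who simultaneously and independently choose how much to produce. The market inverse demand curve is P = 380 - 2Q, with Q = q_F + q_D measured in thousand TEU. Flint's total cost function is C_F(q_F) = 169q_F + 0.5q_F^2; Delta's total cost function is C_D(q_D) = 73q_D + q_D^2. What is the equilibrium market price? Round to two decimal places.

Flint's profit: π_F = (380 - 2Q)q_F - (169q_F + (1/2)q_F²). Setting ∂π_F/∂q_F = 0: 211 - 5q_F - 2(q_D) = 0.
Delta's profit: π_D = (380 - 2Q)q_D - (73q_D + q_D²). Setting ∂π_D/∂q_D = 0: 307 - 6q_D - 2(q_F) = 0.
Rearranging gives the reaction functions q_F = (211 - 2q_D)/5 and q_D = (307 - 2q_F)/6.
Solving the pair: q_F = 326/13, q_D = 1113/26.
Total output Q = 1765/26, so price P = 380 - 2·(1765/26) = 244.2308.

244.23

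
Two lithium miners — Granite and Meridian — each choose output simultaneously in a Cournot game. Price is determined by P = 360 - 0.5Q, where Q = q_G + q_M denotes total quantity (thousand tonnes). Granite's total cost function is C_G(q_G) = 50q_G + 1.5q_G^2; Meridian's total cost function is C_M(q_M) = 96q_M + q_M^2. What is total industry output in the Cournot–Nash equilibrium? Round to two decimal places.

144.60

Granite's profit: π_G = (360 - 0.5Q)q_G - (50q_G + (3/2)q_G²). Setting ∂π_G/∂q_G = 0: 310 - 4q_G - (1/2)(q_M) = 0.
Meridian's first-order condition: 264 - 3q_M - (1/2)(q_G) = 0.
Rearranging gives the reaction functions q_G = (310 - (1/2)q_M)/4 and q_M = (264 - (1/2)q_G)/3.
Solving the pair: q_G = 67.9149, q_M = 76.6809.
Total output Q = 67.9149 + 76.6809 = 144.5957.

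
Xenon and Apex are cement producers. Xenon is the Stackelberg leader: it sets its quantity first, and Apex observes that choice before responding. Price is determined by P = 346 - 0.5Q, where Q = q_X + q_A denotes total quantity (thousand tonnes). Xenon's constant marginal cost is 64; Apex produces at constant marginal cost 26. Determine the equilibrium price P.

The follower Apex best-responds to any q_X: π_A = (346 - 0.5Q)q_A - 26q_A.
Setting the follower's marginal profit to zero, 320 - (1/2)q_X - q_A = 0, i.e. q_A = (320 - (1/2)q_X).
The leader anticipates this reaction. Substituting into P = 346 - 0.5Q gives P = 186 - (1/4)q_X, so π_X = (186 - (1/4)q_X)q_X - 64q_X.
Maximising: ∂π_X/∂q_X = 122 - (1/2)q_X = 0, giving q_X = 244.
Then q_A = (320 - (1/2)·244) = 198.
Total output Q = 442, so price P = 346 - (1/2)·442 = 125.

125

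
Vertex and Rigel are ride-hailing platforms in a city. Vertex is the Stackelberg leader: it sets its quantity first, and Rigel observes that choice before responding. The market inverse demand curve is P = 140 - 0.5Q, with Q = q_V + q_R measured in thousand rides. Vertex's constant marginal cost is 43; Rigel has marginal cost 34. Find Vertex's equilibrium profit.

1936

Solve by backward induction. Given q_V, the follower Rigel maximises π_R = (140 - (1/2)q_V - (1/2)q_R)q_R - 34q_R.
Setting the follower's marginal profit to zero, 106 - (1/2)q_V - q_R = 0, i.e. q_R = (106 - (1/2)q_V).
The leader anticipates this reaction. Substituting into P = 140 - 0.5Q gives P = 87 - (1/4)q_V, so π_V = (87 - (1/4)q_V)q_V - 43q_V.
The leader's first-order condition 44 - (1/2)q_V = 0 yields q_V = 88.
Then q_R = (106 - (1/2)·88) = 62.
Price P = 140 - (1/2)·150 = 65.
Vertex's profit: (65 - 43)·88 = 1936.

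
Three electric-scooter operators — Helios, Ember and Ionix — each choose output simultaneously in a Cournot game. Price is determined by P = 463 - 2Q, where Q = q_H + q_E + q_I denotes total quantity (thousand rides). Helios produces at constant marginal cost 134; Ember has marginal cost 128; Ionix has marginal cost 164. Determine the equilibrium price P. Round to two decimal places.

222.25

Helios's profit: π_H = (463 - 2Q)q_H - (134q_H). Setting ∂π_H/∂q_H = 0: 329 - 4q_H - 2(q_E + q_I) = 0.
Ember's first-order condition: 335 - 4q_E - 2(q_H + q_I) = 0.
Ionix's first-order condition: 299 - 4q_I - 2(q_H + q_E) = 0.
Adding the 3 first-order conditions: 963 − 8Q = 0, so Q = 963/8.
Back-substituting: q_H = (329 − 963/4)/2 = 353/8, q_E = (335 − 963/4)/2 = 377/8, q_I = (299 − 963/4)/2 = 233/8.
Total output Q = 963/8, so price P = 463 - 2·(963/8) = 889/4.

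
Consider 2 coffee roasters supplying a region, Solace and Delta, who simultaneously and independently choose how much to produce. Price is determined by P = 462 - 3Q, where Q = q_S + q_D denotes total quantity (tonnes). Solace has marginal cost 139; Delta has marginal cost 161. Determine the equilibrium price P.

254

Solace's profit: π_S = (462 - 3Q)q_S - (139q_S). Setting ∂π_S/∂q_S = 0: 323 - 6q_S - 3(q_D) = 0.
Delta's first-order condition: 301 - 6q_D - 3(q_S) = 0.
So q_S = (323 - 3q_D)/6 and q_D = (301 - 3q_S)/6.
Solving the pair: q_S = 115/3, q_D = 31.
Total output Q = 208/3, so price P = 462 - 3·(208/3) = 254.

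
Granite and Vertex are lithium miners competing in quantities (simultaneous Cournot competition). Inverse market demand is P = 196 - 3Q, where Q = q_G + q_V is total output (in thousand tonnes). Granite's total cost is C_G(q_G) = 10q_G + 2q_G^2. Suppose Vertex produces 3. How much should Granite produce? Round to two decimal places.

With the rival's output fixed at 3, Granite's profit is π_G = (196 - 3·3 - 3q_G)q_G - (10q_G + 2q_G²) = (187 - 3q_G)q_G - (10q_G + 2q_G²).
∂π_G/∂q_G = 177 - 10q_G = 0, so q_G = 177/10.

17.70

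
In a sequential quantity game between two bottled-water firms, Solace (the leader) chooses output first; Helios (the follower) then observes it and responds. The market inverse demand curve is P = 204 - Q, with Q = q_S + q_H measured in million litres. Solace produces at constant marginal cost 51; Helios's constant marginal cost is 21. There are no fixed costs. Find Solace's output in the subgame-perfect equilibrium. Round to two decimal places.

Solve by backward induction. Given q_S, the follower Helios maximises π_H = (204 - q_S - q_H)q_H - 21q_H.
∂π_H/∂q_H = 183 - q_S - 2q_H = 0 gives the reaction function q_H = (183 - q_S)/2.
The leader anticipates this reaction. Substituting into P = 204 - Q gives P = 225/2 - (1/2)q_S, so π_S = (225/2 - (1/2)q_S)q_S - 51q_S.
Maximising: ∂π_S/∂q_S = 123/2 - q_S = 0, giving q_S = 123/2.
Then q_H = (183 - 123/2)/2 = 243/4.

61.50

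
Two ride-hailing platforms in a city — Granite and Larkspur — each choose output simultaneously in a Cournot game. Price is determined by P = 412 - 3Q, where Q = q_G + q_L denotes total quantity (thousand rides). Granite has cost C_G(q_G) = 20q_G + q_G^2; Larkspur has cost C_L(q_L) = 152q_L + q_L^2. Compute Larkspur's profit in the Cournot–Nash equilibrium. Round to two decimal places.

Granite's profit: π_G = (412 - 3Q)q_G - (20q_G + q_G²). Setting ∂π_G/∂q_G = 0: 392 - 8q_G - 3(q_L) = 0.
Larkspur's profit: π_L = (412 - 3Q)q_L - (152q_L + q_L²). Setting ∂π_L/∂q_L = 0: 260 - 8q_L - 3(q_G) = 0.
Rearranging gives the reaction functions q_G = (392 - 3q_L)/8 and q_L = (260 - 3q_G)/8.
Solving the pair: q_G = 42.8364, q_L = 904/55.
Price P = 412 - 3·(652/11) = 234.1818.
Larkspur's profit: 234.1818·(904/55) - 152·(904/55) - (904/55)² = 1080.6162.

1080.62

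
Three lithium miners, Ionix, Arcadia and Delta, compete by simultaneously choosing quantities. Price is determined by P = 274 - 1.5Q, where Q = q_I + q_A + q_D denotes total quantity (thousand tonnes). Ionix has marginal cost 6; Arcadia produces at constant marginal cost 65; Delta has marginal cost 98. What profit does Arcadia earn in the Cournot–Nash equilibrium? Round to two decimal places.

1395.38

Ionix's profit: π_I = (274 - 1.5Q)q_I - (6q_I). Setting ∂π_I/∂q_I = 0: 268 - 3q_I - (3/2)(q_A + q_D) = 0.
Arcadia's profit: π_A = (274 - 1.5Q)q_A - (65q_A). Setting ∂π_A/∂q_A = 0: 209 - 3q_A - (3/2)(q_I + q_D) = 0.
Delta's first-order condition: 176 - 3q_D - (3/2)(q_I + q_A) = 0.
Adding the 3 first-order conditions: 653 − 6Q = 0, so Q = 653/6.
Back-substituting: q_I = (268 − 653/4)/(3/2) = 419/6, q_A = (209 − 653/4)/(3/2) = 61/2, q_D = (176 − 653/4)/(3/2) = 17/2.
Price P = 274 - (3/2)·(653/6) = 443/4.
Arcadia's profit: (443/4 - 65)·(61/2) = 1395.3750.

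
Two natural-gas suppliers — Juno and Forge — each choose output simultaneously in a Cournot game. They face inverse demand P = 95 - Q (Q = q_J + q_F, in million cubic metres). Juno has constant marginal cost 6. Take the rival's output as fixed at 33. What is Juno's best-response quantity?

28

With the rival's output fixed at 33, Juno's profit is π_J = (95 - 33 - q_J)q_J - (6q_J) = (62 - q_J)q_J - (6q_J).
∂π_J/∂q_J = 56 - 2q_J = 0, so q_J = 28.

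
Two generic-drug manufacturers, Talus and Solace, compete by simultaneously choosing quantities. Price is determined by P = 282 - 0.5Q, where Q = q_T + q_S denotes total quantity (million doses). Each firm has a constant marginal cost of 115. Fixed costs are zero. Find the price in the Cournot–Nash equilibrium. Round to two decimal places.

170.67

Each firm earns π_i = (282 - 0.5Q)q_i - 115q_i.
First-order condition (treating rivals' output as given): 167 - q_i - (1/2)q_j = 0.
With identical firms every q_j equals q_i, so q_j = q_i and 167 = (3/2)q_i, giving q_i = 334/3.
Total output Q = 668/3, so price P = 282 - (1/2)·(668/3) = 512/3.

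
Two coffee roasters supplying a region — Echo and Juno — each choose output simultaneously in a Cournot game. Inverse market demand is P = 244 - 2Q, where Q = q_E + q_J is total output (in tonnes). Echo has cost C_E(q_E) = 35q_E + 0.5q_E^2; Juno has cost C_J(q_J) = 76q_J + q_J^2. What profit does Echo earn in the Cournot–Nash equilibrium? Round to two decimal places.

Echo's profit: π_E = (244 - 2Q)q_E - (35q_E + (1/2)q_E²). Setting ∂π_E/∂q_E = 0: 209 - 5q_E - 2(q_J) = 0.
Juno's first-order condition: 168 - 6q_J - 2(q_E) = 0.
Best responses: q_E = (209 - 2q_J)/5, q_J = (168 - 2q_E)/6.
Substituting one into the other gives q_E = 459/13 and q_J = 211/13.
Price P = 244 - 2·(670/13) = 1832/13.
Echo's profit: (1832/13)·(459/13) - 35·(459/13) - (1/2)(459/13)² = 3116.5828.

3116.58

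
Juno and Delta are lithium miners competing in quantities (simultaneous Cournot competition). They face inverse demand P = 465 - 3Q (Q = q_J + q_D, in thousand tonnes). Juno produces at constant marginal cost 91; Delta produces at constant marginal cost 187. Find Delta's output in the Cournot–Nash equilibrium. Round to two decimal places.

Juno's profit: π_J = (465 - 3Q)q_J - (91q_J). Setting ∂π_J/∂q_J = 0: 374 - 6q_J - 3(q_D) = 0.
Delta's first-order condition: 278 - 6q_D - 3(q_J) = 0.
So q_J = (374 - 3q_D)/6 and q_D = (278 - 3q_J)/6.
Substituting one into the other gives q_J = 470/9 and q_D = 182/9.

20.22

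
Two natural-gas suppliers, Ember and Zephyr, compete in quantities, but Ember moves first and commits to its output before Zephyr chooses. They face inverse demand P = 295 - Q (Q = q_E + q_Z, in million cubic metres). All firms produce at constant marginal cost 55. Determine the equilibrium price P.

The follower Zephyr best-responds to any q_E: π_Z = (295 - Q)q_Z - 55q_Z.
∂π_Z/∂q_Z = 240 - q_E - 2q_Z = 0 gives the reaction function q_Z = (240 - q_E)/2.
Ember substitutes q_Z(q_E) into its own profit: π_E = q_E(295 - q_E - (240 - q_E)/2) - 55q_E = (175 - (1/2)q_E)q_E - 55q_E.
Leader FOC: 120 - q_E = 0, so q_E = 120.
Then q_Z = (240 - 120)/2 = 60.
Total output Q = 180, so price P = 295 - 180 = 115.

115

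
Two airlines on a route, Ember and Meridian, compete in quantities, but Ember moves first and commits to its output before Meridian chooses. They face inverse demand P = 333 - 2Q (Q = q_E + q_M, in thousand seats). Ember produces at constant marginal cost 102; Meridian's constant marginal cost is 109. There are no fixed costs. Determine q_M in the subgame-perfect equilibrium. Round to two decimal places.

26.25

Solve by backward induction. Given q_E, the follower Meridian maximises π_M = (333 - 2q_E - 2q_M)q_M - 109q_M.
Setting the follower's marginal profit to zero, 224 - 2q_E - 4q_M = 0, i.e. q_M = (224 - 2q_E)/4.
Ember substitutes q_M(q_E) into its own profit: π_E = q_E(333 - 2q_E - (224 - 2q_E)/2) - 102q_E = (221 - q_E)q_E - 102q_E.
Leader FOC: 119 - 2q_E = 0, so q_E = 119/2.
Then q_M = (224 - 2·(119/2))/4 = 105/4.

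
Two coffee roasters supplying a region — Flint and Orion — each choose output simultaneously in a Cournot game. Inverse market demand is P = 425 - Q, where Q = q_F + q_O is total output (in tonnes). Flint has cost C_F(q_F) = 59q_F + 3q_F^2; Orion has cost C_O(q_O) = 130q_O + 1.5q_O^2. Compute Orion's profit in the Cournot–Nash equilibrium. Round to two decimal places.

Flint's profit: π_F = (425 - Q)q_F - (59q_F + 3q_F²). Setting ∂π_F/∂q_F = 0: 366 - 8q_F - (q_O) = 0.
Orion's profit: π_O = (425 - Q)q_O - (130q_O + (3/2)q_O²). Setting ∂π_O/∂q_O = 0: 295 - 5q_O - (q_F) = 0.
So q_F = (366 - q_O)/8 and q_O = (295 - q_F)/5.
Substituting one into the other gives q_F = 1535/39 and q_O = 1994/39.
Price P = 425 - 90.4872 = 334.5128.
Orion's profit: 334.5128·(1994/39) - 130·(1994/39) - (3/2)(1994/39)² = 6535.2334.

6535.23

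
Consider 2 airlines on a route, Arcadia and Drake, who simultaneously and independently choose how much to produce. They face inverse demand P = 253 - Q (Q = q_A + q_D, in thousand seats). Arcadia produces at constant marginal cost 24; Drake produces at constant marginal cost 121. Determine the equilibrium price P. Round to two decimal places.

Arcadia's profit: π_A = (253 - Q)q_A - (24q_A). Setting ∂π_A/∂q_A = 0: 229 - 2q_A - (q_D) = 0.
Drake's profit: π_D = (253 - Q)q_D - (121q_D). Setting ∂π_D/∂q_D = 0: 132 - 2q_D - (q_A) = 0.
So q_A = (229 - q_D)/2 and q_D = (132 - q_A)/2.
Substituting one into the other gives q_A = 326/3 and q_D = 35/3.
Total output Q = 361/3, so price P = 253 - 361/3 = 398/3.

132.67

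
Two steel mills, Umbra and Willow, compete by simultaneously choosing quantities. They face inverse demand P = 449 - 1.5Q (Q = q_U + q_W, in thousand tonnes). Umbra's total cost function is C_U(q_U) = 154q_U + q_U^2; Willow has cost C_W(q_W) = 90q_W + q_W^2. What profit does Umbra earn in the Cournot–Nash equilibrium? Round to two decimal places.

4236.36

Umbra's profit: π_U = (449 - 1.5Q)q_U - (154q_U + q_U²). Setting ∂π_U/∂q_U = 0: 295 - 5q_U - (3/2)(q_W) = 0.
Willow's profit: π_W = (449 - 1.5Q)q_W - (90q_W + q_W²). Setting ∂π_W/∂q_W = 0: 359 - 5q_W - (3/2)(q_U) = 0.
Rearranging gives the reaction functions q_U = (295 - (3/2)q_W)/5 and q_W = (359 - (3/2)q_U)/5.
Solving the pair: q_U = 41.1648, q_W = 59.4505.
Price P = 449 - (3/2)·(1308/13) = 298.0769.
Umbra's profit: 298.0769·41.1648 - 154·41.1648 - 41.1648² = 4236.3591.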